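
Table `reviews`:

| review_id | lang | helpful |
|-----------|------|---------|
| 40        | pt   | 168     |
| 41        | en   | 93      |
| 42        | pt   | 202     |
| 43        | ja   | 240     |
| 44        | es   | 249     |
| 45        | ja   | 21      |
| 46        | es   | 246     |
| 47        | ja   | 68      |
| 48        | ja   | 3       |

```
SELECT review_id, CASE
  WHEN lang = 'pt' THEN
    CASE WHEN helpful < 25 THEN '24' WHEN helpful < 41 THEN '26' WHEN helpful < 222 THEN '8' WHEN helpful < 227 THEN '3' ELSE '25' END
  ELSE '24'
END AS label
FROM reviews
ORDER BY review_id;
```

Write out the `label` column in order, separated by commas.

review_id=40: lang='pt' → inner[helpful < 222] → 8
review_id=41: lang='en' → outer ELSE → 24
review_id=42: lang='pt' → inner[helpful < 222] → 8
review_id=43: lang='ja' → outer ELSE → 24
review_id=44: lang='es' → outer ELSE → 24
review_id=45: lang='ja' → outer ELSE → 24
review_id=46: lang='es' → outer ELSE → 24
review_id=47: lang='ja' → outer ELSE → 24
review_id=48: lang='ja' → outer ELSE → 24

8, 24, 8, 24, 24, 24, 24, 24, 24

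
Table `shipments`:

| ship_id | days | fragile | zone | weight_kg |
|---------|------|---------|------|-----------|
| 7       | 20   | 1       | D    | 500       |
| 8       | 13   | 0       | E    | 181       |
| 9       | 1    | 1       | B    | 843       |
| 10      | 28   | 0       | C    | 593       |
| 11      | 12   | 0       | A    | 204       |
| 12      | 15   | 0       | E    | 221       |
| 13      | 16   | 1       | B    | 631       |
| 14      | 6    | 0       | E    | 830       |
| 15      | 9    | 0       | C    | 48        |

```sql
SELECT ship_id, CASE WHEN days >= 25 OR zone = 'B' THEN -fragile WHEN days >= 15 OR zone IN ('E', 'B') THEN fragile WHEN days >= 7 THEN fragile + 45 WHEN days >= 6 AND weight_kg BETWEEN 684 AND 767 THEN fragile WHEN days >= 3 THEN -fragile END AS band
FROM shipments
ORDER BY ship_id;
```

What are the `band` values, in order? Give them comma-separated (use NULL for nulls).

ship_id=7: days >= 15 OR zone IN ('E', 'B') → 1
ship_id=8: days >= 15 OR zone IN ('E', 'B') → 0
ship_id=9: days >= 25 OR zone = 'B' → -1
ship_id=10: days >= 25 OR zone = 'B' → 0
ship_id=11: days >= 7 → 45
ship_id=12: days >= 15 OR zone IN ('E', 'B') → 0
ship_id=13: days >= 25 OR zone = 'B' → -1
ship_id=14: days >= 15 OR zone IN ('E', 'B') → 0
ship_id=15: days >= 7 → 45

1, 0, -1, 0, 45, 0, -1, 0, 45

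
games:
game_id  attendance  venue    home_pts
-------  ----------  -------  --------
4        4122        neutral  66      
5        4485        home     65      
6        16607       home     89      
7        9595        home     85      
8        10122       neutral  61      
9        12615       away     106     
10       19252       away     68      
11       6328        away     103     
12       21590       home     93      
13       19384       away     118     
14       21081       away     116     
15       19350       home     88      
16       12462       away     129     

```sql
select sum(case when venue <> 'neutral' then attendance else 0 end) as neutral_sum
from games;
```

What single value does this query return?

game_id=4: ✗
game_id=5: ✓ → 4485
game_id=6: ✓ → 16607
game_id=7: ✓ → 9595
game_id=8: ✗
game_id=9: ✓ → 12615
game_id=10: ✓ → 19252
game_id=11: ✓ → 6328
game_id=12: ✓ → 21590
game_id=13: ✓ → 19384
game_id=14: ✓ → 21081
game_id=15: ✓ → 19350
game_id=16: ✓ → 12462
neutral_sum = 4485 + 16607 + 9595 + 12615 + 19252 + 6328 + 21590 + 19384 + 21081 + 19350 + 12462 = 162749

162749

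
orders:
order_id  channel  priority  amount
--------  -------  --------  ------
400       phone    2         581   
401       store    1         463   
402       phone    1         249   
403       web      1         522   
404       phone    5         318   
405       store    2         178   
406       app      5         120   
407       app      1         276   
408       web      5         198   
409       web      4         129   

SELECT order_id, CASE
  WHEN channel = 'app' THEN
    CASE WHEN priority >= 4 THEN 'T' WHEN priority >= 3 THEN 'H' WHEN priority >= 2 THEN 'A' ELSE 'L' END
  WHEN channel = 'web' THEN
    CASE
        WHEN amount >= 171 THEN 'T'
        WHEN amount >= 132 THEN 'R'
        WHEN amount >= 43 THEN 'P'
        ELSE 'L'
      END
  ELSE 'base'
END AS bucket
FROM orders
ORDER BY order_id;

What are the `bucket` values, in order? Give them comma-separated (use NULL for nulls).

base, base, base, T, base, base, T, L, T, P

order_id=400: channel='phone' → outer ELSE → base
order_id=401: channel='store' → outer ELSE → base
order_id=402: channel='phone' → outer ELSE → base
order_id=403: channel='web' → inner[amount >= 171] → T
order_id=404: channel='phone' → outer ELSE → base
order_id=405: channel='store' → outer ELSE → base
order_id=406: channel='app' → inner[priority >= 4] → T
order_id=407: channel='app' → inner[ELSE] → L
order_id=408: channel='web' → inner[amount >= 171] → T
order_id=409: channel='web' → inner[amount >= 43] → P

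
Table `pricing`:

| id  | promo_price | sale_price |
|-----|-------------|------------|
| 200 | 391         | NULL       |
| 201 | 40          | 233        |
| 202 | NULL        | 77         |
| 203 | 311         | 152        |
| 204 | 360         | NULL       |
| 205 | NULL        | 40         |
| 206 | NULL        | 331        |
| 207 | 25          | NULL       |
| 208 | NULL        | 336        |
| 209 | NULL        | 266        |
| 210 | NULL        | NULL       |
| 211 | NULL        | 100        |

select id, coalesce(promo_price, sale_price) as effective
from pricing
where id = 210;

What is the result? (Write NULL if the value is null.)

id = 210: promo_price=NULL, sale_price=NULL.
promo_price=NULL, sale_price=NULL (all NULL) → NULL

NULL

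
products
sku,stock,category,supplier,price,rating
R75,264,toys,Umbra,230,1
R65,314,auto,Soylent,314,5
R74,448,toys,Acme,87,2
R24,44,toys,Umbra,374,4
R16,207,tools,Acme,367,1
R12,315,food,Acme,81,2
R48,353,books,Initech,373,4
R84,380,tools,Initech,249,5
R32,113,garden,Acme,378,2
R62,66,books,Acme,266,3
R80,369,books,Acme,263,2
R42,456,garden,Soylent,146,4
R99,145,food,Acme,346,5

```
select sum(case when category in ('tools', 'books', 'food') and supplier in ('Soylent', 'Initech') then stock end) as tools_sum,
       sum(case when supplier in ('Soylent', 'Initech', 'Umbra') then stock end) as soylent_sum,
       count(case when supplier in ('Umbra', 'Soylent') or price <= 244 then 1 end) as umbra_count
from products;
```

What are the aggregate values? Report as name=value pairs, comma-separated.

tools_sum=733, soylent_sum=1811, umbra_count=6

[tools_sum: category in ('tools', 'books', 'food') and supplier in ('Soylent', 'Initech')]
sku=R75: ✗
sku=R65: ✗
sku=R74: ✗
sku=R24: ✗
sku=R16: ✗
sku=R12: ✗
sku=R48: ✓ → 353
sku=R84: ✓ → 380
sku=R32: ✗
sku=R62: ✗
sku=R80: ✗
sku=R42: ✗
sku=R99: ✗
tools_sum = 353 + 380 = 733
—
[soylent_sum: supplier in ('Soylent', 'Initech', 'Umbra')]
sku=R75: ✓ → 264
sku=R65: ✓ → 314
sku=R74: ✗
sku=R24: ✓ → 44
sku=R16: ✗
sku=R12: ✗
sku=R48: ✓ → 353
sku=R84: ✓ → 380
sku=R32: ✗
sku=R62: ✗
sku=R80: ✗
sku=R42: ✓ → 456
sku=R99: ✗
soylent_sum = 264 + 314 + 44 + 353 + 380 + 456 = 1811
—
[umbra_count: supplier in ('Umbra', 'Soylent') or price <= 244]
sku=R75: ✓ → 1
sku=R65: ✓ → 1
sku=R74: ✓ → 1
sku=R24: ✓ → 1
sku=R16: ✗
sku=R12: ✓ → 1
sku=R48: ✗
sku=R84: ✗
sku=R32: ✗
sku=R62: ✗
sku=R80: ✗
sku=R42: ✓ → 1
sku=R99: ✗
umbra_count = COUNT(1, 1, 1, 1, 1, 1) = 6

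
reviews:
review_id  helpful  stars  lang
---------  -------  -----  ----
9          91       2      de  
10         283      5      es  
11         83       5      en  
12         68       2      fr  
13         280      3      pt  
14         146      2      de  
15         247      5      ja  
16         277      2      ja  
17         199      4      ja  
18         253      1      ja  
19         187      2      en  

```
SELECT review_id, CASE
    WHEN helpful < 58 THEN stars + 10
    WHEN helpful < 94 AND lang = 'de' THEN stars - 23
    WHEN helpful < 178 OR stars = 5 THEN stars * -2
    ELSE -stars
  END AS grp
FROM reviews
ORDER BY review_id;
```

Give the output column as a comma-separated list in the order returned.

review_id=9: helpful < 94 AND lang = 'de' → -21
review_id=10: helpful < 178 OR stars = 5 → -10
review_id=11: helpful < 178 OR stars = 5 → -10
review_id=12: helpful < 178 OR stars = 5 → -4
review_id=13: ELSE → -3
review_id=14: helpful < 178 OR stars = 5 → -4
review_id=15: helpful < 178 OR stars = 5 → -10
review_id=16: ELSE → -2
review_id=17: ELSE → -4
review_id=18: ELSE → -1
review_id=19: ELSE → -2

-21, -10, -10, -4, -3, -4, -10, -2, -4, -1, -2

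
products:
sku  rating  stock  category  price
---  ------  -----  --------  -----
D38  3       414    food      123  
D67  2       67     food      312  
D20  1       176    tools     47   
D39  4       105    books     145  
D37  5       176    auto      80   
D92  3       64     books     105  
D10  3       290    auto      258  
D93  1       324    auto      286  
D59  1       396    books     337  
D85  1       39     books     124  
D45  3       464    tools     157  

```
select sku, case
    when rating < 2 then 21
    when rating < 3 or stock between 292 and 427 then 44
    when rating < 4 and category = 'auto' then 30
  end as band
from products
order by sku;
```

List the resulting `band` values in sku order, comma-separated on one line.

30, 21, NULL, 44, NULL, NULL, 21, 44, 21, NULL, 21

sku=D10: rating < 4 and category = 'auto' → 30
sku=D20: rating < 2 → 21
sku=D37: (no match → NULL) → NULL
sku=D38: rating < 3 or stock between 292 and 427 → 44
sku=D39: (no match → NULL) → NULL
sku=D45: (no match → NULL) → NULL
sku=D59: rating < 2 → 21
sku=D67: rating < 3 or stock between 292 and 427 → 44
sku=D85: rating < 2 → 21
sku=D92: (no match → NULL) → NULL
sku=D93: rating < 2 → 21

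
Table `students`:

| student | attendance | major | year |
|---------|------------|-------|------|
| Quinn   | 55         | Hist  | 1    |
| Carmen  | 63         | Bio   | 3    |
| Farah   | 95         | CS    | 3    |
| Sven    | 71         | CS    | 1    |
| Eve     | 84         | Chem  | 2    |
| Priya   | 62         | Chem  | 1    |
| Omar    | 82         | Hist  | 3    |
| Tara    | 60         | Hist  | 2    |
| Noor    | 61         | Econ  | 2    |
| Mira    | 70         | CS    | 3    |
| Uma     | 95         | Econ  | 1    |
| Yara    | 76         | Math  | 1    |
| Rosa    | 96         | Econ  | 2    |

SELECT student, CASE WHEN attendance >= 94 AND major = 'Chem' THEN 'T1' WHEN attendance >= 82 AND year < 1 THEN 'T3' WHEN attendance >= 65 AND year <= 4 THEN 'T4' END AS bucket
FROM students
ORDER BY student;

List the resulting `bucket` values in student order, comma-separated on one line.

student=Carmen: (no match → NULL) → NULL
student=Eve: attendance >= 65 AND year <= 4 → T4
student=Farah: attendance >= 65 AND year <= 4 → T4
student=Mira: attendance >= 65 AND year <= 4 → T4
student=Noor: (no match → NULL) → NULL
student=Omar: attendance >= 65 AND year <= 4 → T4
student=Priya: (no match → NULL) → NULL
student=Quinn: (no match → NULL) → NULL
student=Rosa: attendance >= 65 AND year <= 4 → T4
student=Sven: attendance >= 65 AND year <= 4 → T4
student=Tara: (no match → NULL) → NULL
student=Uma: attendance >= 65 AND year <= 4 → T4
student=Yara: attendance >= 65 AND year <= 4 → T4

NULL, T4, T4, T4, NULL, T4, NULL, NULL, T4, T4, NULL, T4, T4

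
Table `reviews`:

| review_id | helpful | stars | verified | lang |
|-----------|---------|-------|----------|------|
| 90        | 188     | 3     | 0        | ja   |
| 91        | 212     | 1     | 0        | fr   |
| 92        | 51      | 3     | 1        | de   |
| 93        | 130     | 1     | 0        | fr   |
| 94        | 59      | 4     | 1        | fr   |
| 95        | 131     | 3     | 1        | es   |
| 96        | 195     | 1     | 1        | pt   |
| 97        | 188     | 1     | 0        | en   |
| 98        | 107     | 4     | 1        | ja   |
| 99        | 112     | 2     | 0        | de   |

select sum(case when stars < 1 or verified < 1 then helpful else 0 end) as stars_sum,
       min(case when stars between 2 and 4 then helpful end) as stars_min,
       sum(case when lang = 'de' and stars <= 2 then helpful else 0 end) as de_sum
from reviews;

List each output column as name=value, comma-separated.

[stars_sum: stars < 1 or verified < 1]
review_id=90: ✓ → 188
review_id=91: ✓ → 212
review_id=92: ✗
review_id=93: ✓ → 130
review_id=94: ✗
review_id=95: ✗
review_id=96: ✗
review_id=97: ✓ → 188
review_id=98: ✗
review_id=99: ✓ → 112
stars_sum = 188 + 212 + 130 + 188 + 112 = 830
—
[stars_min: stars between 2 and 4]
review_id=90: ✓ → 188
review_id=91: ✗
review_id=92: ✓ → 51
review_id=93: ✗
review_id=94: ✓ → 59
review_id=95: ✓ → 131
review_id=96: ✗
review_id=97: ✗
review_id=98: ✓ → 107
review_id=99: ✓ → 112
stars_min = MIN(188, 51, 59, 131, 107, 112) = 51
—
[de_sum: lang = 'de' and stars <= 2]
review_id=90: ✗
review_id=91: ✗
review_id=92: ✗
review_id=93: ✗
review_id=94: ✗
review_id=95: ✗
review_id=96: ✗
review_id=97: ✗
review_id=98: ✗
review_id=99: ✓ → 112
de_sum = 112

stars_sum=830, stars_min=51, de_sum=112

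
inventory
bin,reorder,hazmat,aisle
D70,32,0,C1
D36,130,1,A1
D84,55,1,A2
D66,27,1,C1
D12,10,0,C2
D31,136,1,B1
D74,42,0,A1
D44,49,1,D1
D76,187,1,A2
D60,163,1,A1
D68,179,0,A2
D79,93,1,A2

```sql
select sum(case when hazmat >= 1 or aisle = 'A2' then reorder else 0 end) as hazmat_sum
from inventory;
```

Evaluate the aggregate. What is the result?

1019

bin=D70: ✗
bin=D36: ✓ → 130
bin=D84: ✓ → 55
bin=D66: ✓ → 27
bin=D12: ✗
bin=D31: ✓ → 136
bin=D74: ✗
bin=D44: ✓ → 49
bin=D76: ✓ → 187
bin=D60: ✓ → 163
bin=D68: ✓ → 179
bin=D79: ✓ → 93
hazmat_sum = 130 + 55 + 27 + 136 + 49 + 187 + 163 + 179 + 93 = 1019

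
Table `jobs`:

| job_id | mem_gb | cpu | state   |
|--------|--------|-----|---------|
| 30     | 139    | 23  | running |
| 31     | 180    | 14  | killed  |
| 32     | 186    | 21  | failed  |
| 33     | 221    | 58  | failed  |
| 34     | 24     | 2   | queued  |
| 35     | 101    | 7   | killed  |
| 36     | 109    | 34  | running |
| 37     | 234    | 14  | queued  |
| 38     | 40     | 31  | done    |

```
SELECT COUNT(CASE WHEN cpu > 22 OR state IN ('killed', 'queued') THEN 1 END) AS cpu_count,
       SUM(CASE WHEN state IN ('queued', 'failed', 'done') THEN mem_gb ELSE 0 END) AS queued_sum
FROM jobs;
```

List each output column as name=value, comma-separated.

cpu_count=8, queued_sum=705

[cpu_count: cpu > 22 OR state IN ('killed', 'queued')]
job_id=30: ✓ → 1
job_id=31: ✓ → 1
job_id=32: ✗
job_id=33: ✓ → 1
job_id=34: ✓ → 1
job_id=35: ✓ → 1
job_id=36: ✓ → 1
job_id=37: ✓ → 1
job_id=38: ✓ → 1
cpu_count = COUNT(1, 1, 1, 1, 1, 1, 1, 1) = 8
—
[queued_sum: state IN ('queued', 'failed', 'done')]
job_id=30: ✗
job_id=31: ✗
job_id=32: ✓ → 186
job_id=33: ✓ → 221
job_id=34: ✓ → 24
job_id=35: ✗
job_id=36: ✗
job_id=37: ✓ → 234
job_id=38: ✓ → 40
queued_sum = 186 + 221 + 24 + 234 + 40 = 705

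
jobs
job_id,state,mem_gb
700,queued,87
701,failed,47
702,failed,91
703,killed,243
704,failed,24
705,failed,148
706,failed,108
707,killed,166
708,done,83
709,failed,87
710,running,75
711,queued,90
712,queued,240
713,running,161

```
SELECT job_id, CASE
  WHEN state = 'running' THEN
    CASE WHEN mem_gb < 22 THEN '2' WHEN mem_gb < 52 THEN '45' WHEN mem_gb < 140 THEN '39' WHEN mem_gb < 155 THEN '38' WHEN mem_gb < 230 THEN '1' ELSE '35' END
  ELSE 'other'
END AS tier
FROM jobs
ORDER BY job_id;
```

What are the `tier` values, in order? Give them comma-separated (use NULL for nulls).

job_id=700: state='queued' → outer ELSE → other
job_id=701: state='failed' → outer ELSE → other
job_id=702: state='failed' → outer ELSE → other
job_id=703: state='killed' → outer ELSE → other
job_id=704: state='failed' → outer ELSE → other
job_id=705: state='failed' → outer ELSE → other
job_id=706: state='failed' → outer ELSE → other
job_id=707: state='killed' → outer ELSE → other
job_id=708: state='done' → outer ELSE → other
job_id=709: state='failed' → outer ELSE → other
job_id=710: state='running' → inner[mem_gb < 140] → 39
job_id=711: state='queued' → outer ELSE → other
job_id=712: state='queued' → outer ELSE → other
job_id=713: state='running' → inner[mem_gb < 230] → 1

other, other, other, other, other, other, other, other, other, other, 39, other, other, 1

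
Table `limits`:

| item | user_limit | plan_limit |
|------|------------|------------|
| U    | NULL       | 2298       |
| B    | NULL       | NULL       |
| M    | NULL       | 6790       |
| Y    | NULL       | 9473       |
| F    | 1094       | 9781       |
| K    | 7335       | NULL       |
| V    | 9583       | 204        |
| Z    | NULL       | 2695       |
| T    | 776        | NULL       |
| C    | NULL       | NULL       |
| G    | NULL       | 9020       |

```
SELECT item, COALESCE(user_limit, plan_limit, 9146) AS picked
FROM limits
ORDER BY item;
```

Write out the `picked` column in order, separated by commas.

item=B: user_limit=NULL, plan_limit=NULL, → literal 9146 → 9146
item=C: user_limit=NULL, plan_limit=NULL, → literal 9146 → 9146
item=F: user_limit=1094 → 1094
item=G: user_limit=NULL, plan_limit=9020 → 9020
item=K: user_limit=7335 → 7335
item=M: user_limit=NULL, plan_limit=6790 → 6790
item=T: user_limit=776 → 776
item=U: user_limit=NULL, plan_limit=2298 → 2298
item=V: user_limit=9583 → 9583
item=Y: user_limit=NULL, plan_limit=9473 → 9473
item=Z: user_limit=NULL, plan_limit=2695 → 2695

9146, 9146, 1094, 9020, 7335, 6790, 776, 2298, 9583, 9473, 2695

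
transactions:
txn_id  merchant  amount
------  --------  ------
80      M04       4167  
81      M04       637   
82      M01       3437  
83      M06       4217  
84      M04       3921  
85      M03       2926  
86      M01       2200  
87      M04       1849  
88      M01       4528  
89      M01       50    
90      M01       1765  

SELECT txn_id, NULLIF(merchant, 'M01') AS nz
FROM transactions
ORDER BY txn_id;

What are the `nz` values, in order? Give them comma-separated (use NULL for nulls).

txn_id=80: merchant=M04 vs M01: differ → M04
txn_id=81: merchant=M04 vs M01: differ → M04
txn_id=82: merchant=M01 vs M01: equal → NULL
txn_id=83: merchant=M06 vs M01: differ → M06
txn_id=84: merchant=M04 vs M01: differ → M04
txn_id=85: merchant=M03 vs M01: differ → M03
txn_id=86: merchant=M01 vs M01: equal → NULL
txn_id=87: merchant=M04 vs M01: differ → M04
txn_id=88: merchant=M01 vs M01: equal → NULL
txn_id=89: merchant=M01 vs M01: equal → NULL
txn_id=90: merchant=M01 vs M01: equal → NULL

M04, M04, NULL, M06, M04, M03, NULL, M04, NULL, NULL, NULL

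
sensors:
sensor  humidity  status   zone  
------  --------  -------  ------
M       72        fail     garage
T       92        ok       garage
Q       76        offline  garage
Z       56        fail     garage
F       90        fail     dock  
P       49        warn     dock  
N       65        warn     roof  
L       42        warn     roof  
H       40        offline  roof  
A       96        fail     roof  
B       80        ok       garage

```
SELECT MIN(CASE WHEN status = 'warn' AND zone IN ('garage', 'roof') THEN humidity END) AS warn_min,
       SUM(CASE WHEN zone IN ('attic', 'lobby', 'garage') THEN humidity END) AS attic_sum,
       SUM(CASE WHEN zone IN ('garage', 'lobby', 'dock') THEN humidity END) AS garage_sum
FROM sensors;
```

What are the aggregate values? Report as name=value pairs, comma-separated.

[warn_min: status = 'warn' AND zone IN ('garage', 'roof')]
sensor=M: ✗
sensor=T: ✗
sensor=Q: ✗
sensor=Z: ✗
sensor=F: ✗
sensor=P: ✗
sensor=N: ✓ → 65
sensor=L: ✓ → 42
sensor=H: ✗
sensor=A: ✗
sensor=B: ✗
warn_min = MIN(65, 42) = 42
—
[attic_sum: zone IN ('attic', 'lobby', 'garage')]
sensor=M: ✓ → 72
sensor=T: ✓ → 92
sensor=Q: ✓ → 76
sensor=Z: ✓ → 56
sensor=F: ✗
sensor=P: ✗
sensor=N: ✗
sensor=L: ✗
sensor=H: ✗
sensor=A: ✗
sensor=B: ✓ → 80
attic_sum = 72 + 92 + 76 + 56 + 80 = 376
—
[garage_sum: zone IN ('garage', 'lobby', 'dock')]
sensor=M: ✓ → 72
sensor=T: ✓ → 92
sensor=Q: ✓ → 76
sensor=Z: ✓ → 56
sensor=F: ✓ → 90
sensor=P: ✓ → 49
sensor=N: ✗
sensor=L: ✗
sensor=H: ✗
sensor=A: ✗
sensor=B: ✓ → 80
garage_sum = 72 + 92 + 76 + 56 + 90 + 49 + 80 = 515

warn_min=42, attic_sum=376, garage_sum=515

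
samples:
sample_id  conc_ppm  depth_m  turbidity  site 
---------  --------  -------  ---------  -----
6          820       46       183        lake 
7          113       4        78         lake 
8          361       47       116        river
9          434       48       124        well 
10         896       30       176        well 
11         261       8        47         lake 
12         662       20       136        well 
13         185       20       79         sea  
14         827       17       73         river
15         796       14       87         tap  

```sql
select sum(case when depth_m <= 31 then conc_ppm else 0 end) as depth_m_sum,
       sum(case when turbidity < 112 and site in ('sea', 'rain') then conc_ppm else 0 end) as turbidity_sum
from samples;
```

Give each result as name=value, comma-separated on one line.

depth_m_sum=3740, turbidity_sum=185

[depth_m_sum: depth_m <= 31]
sample_id=6: ✗
sample_id=7: ✓ → 113
sample_id=8: ✗
sample_id=9: ✗
sample_id=10: ✓ → 896
sample_id=11: ✓ → 261
sample_id=12: ✓ → 662
sample_id=13: ✓ → 185
sample_id=14: ✓ → 827
sample_id=15: ✓ → 796
depth_m_sum = 113 + 896 + 261 + 662 + 185 + 827 + 796 = 3740
—
[turbidity_sum: turbidity < 112 and site in ('sea', 'rain')]
sample_id=6: ✗
sample_id=7: ✗
sample_id=8: ✗
sample_id=9: ✗
sample_id=10: ✗
sample_id=11: ✗
sample_id=12: ✗
sample_id=13: ✓ → 185
sample_id=14: ✗
sample_id=15: ✗
turbidity_sum = 185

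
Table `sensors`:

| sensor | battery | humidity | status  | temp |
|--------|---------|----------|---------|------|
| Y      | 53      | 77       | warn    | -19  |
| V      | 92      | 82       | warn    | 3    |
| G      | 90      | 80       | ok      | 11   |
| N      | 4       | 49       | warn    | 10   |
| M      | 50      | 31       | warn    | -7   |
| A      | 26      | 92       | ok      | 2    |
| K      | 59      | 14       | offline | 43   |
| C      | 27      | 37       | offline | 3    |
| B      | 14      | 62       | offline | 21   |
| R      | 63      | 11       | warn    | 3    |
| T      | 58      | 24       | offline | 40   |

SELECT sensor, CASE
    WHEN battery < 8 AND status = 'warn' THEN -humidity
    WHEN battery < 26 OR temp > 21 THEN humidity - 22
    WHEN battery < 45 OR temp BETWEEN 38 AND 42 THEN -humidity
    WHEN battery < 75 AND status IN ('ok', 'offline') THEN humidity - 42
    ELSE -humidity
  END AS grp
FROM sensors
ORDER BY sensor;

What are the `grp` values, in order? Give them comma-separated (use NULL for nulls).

sensor=A: battery < 45 OR temp BETWEEN 38 AND 42 → -92
sensor=B: battery < 26 OR temp > 21 → 40
sensor=C: battery < 45 OR temp BETWEEN 38 AND 42 → -37
sensor=G: ELSE → -80
sensor=K: battery < 26 OR temp > 21 → -8
sensor=M: ELSE → -31
sensor=N: battery < 8 AND status = 'warn' → -49
sensor=R: ELSE → -11
sensor=T: battery < 26 OR temp > 21 → 2
sensor=V: ELSE → -82
sensor=Y: ELSE → -77

-92, 40, -37, -80, -8, -31, -49, -11, 2, -82, -77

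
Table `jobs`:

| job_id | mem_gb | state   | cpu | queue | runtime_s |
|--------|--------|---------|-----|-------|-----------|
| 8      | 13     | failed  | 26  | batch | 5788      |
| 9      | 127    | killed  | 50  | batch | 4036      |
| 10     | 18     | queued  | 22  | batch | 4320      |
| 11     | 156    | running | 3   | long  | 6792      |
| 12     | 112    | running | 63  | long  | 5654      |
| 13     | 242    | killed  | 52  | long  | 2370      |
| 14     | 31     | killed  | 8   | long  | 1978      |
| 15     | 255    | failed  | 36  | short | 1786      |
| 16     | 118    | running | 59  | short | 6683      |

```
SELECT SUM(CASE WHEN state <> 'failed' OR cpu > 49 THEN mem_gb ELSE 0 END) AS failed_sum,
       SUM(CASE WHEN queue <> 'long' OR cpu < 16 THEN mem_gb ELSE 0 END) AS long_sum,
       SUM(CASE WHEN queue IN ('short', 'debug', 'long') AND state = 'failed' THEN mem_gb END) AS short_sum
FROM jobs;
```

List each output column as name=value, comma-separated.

failed_sum=804, long_sum=718, short_sum=255

[failed_sum: state <> 'failed' OR cpu > 49]
job_id=8: ✗
job_id=9: ✓ → 127
job_id=10: ✓ → 18
job_id=11: ✓ → 156
job_id=12: ✓ → 112
job_id=13: ✓ → 242
job_id=14: ✓ → 31
job_id=15: ✗
job_id=16: ✓ → 118
failed_sum = 127 + 18 + 156 + 112 + 242 + 31 + 118 = 804
—
[long_sum: queue <> 'long' OR cpu < 16]
job_id=8: ✓ → 13
job_id=9: ✓ → 127
job_id=10: ✓ → 18
job_id=11: ✓ → 156
job_id=12: ✗
job_id=13: ✗
job_id=14: ✓ → 31
job_id=15: ✓ → 255
job_id=16: ✓ → 118
long_sum = 13 + 127 + 18 + 156 + 31 + 255 + 118 = 718
—
[short_sum: queue IN ('short', 'debug', 'long') AND state = 'failed']
job_id=8: ✗
job_id=9: ✗
job_id=10: ✗
job_id=11: ✗
job_id=12: ✗
job_id=13: ✗
job_id=14: ✗
job_id=15: ✓ → 255
job_id=16: ✗
short_sum = 255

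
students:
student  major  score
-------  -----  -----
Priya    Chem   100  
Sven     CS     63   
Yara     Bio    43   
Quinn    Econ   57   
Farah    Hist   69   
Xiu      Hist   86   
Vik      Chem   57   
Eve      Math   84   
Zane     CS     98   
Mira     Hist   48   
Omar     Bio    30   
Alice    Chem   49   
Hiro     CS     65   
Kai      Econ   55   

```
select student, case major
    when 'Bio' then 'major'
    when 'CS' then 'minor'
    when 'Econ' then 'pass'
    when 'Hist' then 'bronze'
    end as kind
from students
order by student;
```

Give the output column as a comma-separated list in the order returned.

NULL, NULL, bronze, minor, pass, bronze, major, NULL, pass, minor, NULL, bronze, major, minor

student=Alice: (no match → NULL) → NULL
student=Eve: (no match → NULL) → NULL
student=Farah: major='Hist' → bronze
student=Hiro: major='CS' → minor
student=Kai: major='Econ' → pass
student=Mira: major='Hist' → bronze
student=Omar: major='Bio' → major
student=Priya: (no match → NULL) → NULL
student=Quinn: major='Econ' → pass
student=Sven: major='CS' → minor
student=Vik: (no match → NULL) → NULL
student=Xiu: major='Hist' → bronze
student=Yara: major='Bio' → major
student=Zane: major='CS' → minor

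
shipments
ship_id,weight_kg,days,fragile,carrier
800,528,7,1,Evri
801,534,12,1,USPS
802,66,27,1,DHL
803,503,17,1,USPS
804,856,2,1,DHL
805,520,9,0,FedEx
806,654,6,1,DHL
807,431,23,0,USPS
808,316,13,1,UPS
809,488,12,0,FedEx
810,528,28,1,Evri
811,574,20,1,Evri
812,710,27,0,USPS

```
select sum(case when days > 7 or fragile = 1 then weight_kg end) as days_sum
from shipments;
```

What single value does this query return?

6708

ship_id=800: ✓ → 528
ship_id=801: ✓ → 534
ship_id=802: ✓ → 66
ship_id=803: ✓ → 503
ship_id=804: ✓ → 856
ship_id=805: ✓ → 520
ship_id=806: ✓ → 654
ship_id=807: ✓ → 431
ship_id=808: ✓ → 316
ship_id=809: ✓ → 488
ship_id=810: ✓ → 528
ship_id=811: ✓ → 574
ship_id=812: ✓ → 710
days_sum = 528 + 534 + 66 + 503 + 856 + 520 + 654 + 431 + 316 + 488 + 528 + 574 + 710 = 6708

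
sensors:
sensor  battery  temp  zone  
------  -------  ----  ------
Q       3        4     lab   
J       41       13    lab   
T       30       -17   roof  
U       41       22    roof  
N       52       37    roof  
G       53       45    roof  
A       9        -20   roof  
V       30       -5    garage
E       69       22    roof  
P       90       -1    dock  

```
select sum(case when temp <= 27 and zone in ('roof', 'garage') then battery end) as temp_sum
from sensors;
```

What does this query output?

179

sensor=Q: ✗
sensor=J: ✗
sensor=T: ✓ → 30
sensor=U: ✓ → 41
sensor=N: ✗
sensor=G: ✗
sensor=A: ✓ → 9
sensor=V: ✓ → 30
sensor=E: ✓ → 69
sensor=P: ✗
temp_sum = 30 + 41 + 9 + 30 + 69 = 179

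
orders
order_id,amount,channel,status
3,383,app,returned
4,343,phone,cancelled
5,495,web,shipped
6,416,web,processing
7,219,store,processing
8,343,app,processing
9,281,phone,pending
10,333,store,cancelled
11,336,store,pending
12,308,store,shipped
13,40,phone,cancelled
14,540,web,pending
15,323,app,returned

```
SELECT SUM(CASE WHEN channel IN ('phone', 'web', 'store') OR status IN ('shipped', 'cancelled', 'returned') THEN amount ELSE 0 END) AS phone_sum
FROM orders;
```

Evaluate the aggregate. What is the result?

4017

order_id=3: ✓ → 383
order_id=4: ✓ → 343
order_id=5: ✓ → 495
order_id=6: ✓ → 416
order_id=7: ✓ → 219
order_id=8: ✗
order_id=9: ✓ → 281
order_id=10: ✓ → 333
order_id=11: ✓ → 336
order_id=12: ✓ → 308
order_id=13: ✓ → 40
order_id=14: ✓ → 540
order_id=15: ✓ → 323
phone_sum = 383 + 343 + 495 + 416 + 219 + 281 + 333 + 336 + 308 + 40 + 540 + 323 = 4017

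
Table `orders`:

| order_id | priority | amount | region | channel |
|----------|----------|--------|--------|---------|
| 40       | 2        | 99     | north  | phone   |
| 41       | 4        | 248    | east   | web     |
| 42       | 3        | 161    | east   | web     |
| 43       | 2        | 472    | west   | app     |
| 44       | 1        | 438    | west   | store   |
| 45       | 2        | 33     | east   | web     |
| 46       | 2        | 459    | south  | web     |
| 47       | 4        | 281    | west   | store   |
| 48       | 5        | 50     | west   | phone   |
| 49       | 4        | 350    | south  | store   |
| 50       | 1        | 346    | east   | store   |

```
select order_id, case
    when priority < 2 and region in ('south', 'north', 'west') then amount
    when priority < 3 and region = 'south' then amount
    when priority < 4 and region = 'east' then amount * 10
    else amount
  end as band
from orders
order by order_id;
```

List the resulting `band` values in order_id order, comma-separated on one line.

99, 248, 1610, 472, 438, 330, 459, 281, 50, 350, 3460

order_id=40: ELSE → 99
order_id=41: ELSE → 248
order_id=42: priority < 4 and region = 'east' → 1610
order_id=43: ELSE → 472
order_id=44: priority < 2 and region in ('south', 'north', 'west') → 438
order_id=45: priority < 4 and region = 'east' → 330
order_id=46: priority < 3 and region = 'south' → 459
order_id=47: ELSE → 281
order_id=48: ELSE → 50
order_id=49: ELSE → 350
order_id=50: priority < 4 and region = 'east' → 3460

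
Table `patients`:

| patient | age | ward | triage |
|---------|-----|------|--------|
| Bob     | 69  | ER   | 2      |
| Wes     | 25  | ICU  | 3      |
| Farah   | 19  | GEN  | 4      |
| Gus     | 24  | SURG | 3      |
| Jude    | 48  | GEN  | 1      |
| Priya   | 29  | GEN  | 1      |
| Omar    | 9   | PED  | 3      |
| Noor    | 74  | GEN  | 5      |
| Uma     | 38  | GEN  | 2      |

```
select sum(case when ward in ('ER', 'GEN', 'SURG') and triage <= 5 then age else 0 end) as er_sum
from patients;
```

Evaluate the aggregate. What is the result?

patient=Bob: ✓ → 69
patient=Wes: ✗
patient=Farah: ✓ → 19
patient=Gus: ✓ → 24
patient=Jude: ✓ → 48
patient=Priya: ✓ → 29
patient=Omar: ✗
patient=Noor: ✓ → 74
patient=Uma: ✓ → 38
er_sum = 69 + 19 + 24 + 48 + 29 + 74 + 38 = 301

301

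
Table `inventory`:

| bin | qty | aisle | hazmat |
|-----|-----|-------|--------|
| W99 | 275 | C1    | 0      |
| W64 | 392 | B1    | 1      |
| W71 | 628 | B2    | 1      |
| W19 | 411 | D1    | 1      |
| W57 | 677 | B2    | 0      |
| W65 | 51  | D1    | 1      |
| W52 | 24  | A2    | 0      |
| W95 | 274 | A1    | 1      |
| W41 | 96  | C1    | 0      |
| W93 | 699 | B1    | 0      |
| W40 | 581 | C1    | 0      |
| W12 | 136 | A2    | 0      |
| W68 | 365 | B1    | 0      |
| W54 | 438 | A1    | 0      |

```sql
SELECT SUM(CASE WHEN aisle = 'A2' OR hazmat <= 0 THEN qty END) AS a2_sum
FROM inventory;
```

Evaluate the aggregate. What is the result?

3291

bin=W99: ✓ → 275
bin=W64: ✗
bin=W71: ✗
bin=W19: ✗
bin=W57: ✓ → 677
bin=W65: ✗
bin=W52: ✓ → 24
bin=W95: ✗
bin=W41: ✓ → 96
bin=W93: ✓ → 699
bin=W40: ✓ → 581
bin=W12: ✓ → 136
bin=W68: ✓ → 365
bin=W54: ✓ → 438
a2_sum = 275 + 677 + 24 + 96 + 699 + 581 + 136 + 365 + 438 = 3291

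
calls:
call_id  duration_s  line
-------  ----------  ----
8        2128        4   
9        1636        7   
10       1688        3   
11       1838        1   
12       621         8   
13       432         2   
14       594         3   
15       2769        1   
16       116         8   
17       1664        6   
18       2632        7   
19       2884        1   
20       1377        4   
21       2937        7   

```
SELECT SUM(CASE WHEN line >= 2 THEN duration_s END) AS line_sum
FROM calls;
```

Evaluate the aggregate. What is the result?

15825

call_id=8: ✓ → 2128
call_id=9: ✓ → 1636
call_id=10: ✓ → 1688
call_id=11: ✗
call_id=12: ✓ → 621
call_id=13: ✓ → 432
call_id=14: ✓ → 594
call_id=15: ✗
call_id=16: ✓ → 116
call_id=17: ✓ → 1664
call_id=18: ✓ → 2632
call_id=19: ✗
call_id=20: ✓ → 1377
call_id=21: ✓ → 2937
line_sum = 2128 + 1636 + 1688 + 621 + 432 + 594 + 116 + 1664 + 2632 + 1377 + 2937 = 15825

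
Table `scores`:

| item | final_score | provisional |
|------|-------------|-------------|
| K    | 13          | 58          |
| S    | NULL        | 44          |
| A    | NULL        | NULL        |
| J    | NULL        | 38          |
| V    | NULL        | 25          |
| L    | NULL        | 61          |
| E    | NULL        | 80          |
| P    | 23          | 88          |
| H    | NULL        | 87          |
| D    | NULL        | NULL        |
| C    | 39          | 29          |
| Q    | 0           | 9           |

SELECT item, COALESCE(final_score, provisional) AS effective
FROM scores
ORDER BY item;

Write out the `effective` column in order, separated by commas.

item=A: final_score=NULL, provisional=NULL (all NULL) → NULL
item=C: final_score=39 → 39
item=D: final_score=NULL, provisional=NULL (all NULL) → NULL
item=E: final_score=NULL, provisional=80 → 80
item=H: final_score=NULL, provisional=87 → 87
item=J: final_score=NULL, provisional=38 → 38
item=K: final_score=13 → 13
item=L: final_score=NULL, provisional=61 → 61
item=P: final_score=23 → 23
item=Q: final_score=0 → 0
item=S: final_score=NULL, provisional=44 → 44
item=V: final_score=NULL, provisional=25 → 25

NULL, 39, NULL, 80, 87, 38, 13, 61, 23, 0, 44, 25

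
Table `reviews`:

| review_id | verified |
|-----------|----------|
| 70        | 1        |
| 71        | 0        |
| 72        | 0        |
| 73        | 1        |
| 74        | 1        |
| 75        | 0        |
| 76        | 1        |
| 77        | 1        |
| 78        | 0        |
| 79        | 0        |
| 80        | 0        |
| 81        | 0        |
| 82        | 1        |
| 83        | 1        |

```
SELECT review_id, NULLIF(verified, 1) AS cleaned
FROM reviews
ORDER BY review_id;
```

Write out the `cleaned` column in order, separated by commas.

review_id=70: verified=1 vs 1: equal → NULL
review_id=71: verified=0 vs 1: differ → 0
review_id=72: verified=0 vs 1: differ → 0
review_id=73: verified=1 vs 1: equal → NULL
review_id=74: verified=1 vs 1: equal → NULL
review_id=75: verified=0 vs 1: differ → 0
review_id=76: verified=1 vs 1: equal → NULL
review_id=77: verified=1 vs 1: equal → NULL
review_id=78: verified=0 vs 1: differ → 0
review_id=79: verified=0 vs 1: differ → 0
review_id=80: verified=0 vs 1: differ → 0
review_id=81: verified=0 vs 1: differ → 0
review_id=82: verified=1 vs 1: equal → NULL
review_id=83: verified=1 vs 1: equal → NULL

NULL, 0, 0, NULL, NULL, 0, NULL, NULL, 0, 0, 0, 0, NULL, NULL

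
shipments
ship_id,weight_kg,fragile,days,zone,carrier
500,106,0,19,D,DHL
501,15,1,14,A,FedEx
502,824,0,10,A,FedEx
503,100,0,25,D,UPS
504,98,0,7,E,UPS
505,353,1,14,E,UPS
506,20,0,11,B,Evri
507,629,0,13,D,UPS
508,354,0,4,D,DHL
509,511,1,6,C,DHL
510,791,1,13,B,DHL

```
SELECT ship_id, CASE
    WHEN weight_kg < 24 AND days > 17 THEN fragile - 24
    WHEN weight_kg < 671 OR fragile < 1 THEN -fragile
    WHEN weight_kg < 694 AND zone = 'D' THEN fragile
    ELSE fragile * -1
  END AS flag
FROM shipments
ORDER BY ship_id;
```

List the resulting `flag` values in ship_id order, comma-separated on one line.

0, -1, 0, 0, 0, -1, 0, 0, 0, -1, -1

ship_id=500: weight_kg < 671 OR fragile < 1 → 0
ship_id=501: weight_kg < 671 OR fragile < 1 → -1
ship_id=502: weight_kg < 671 OR fragile < 1 → 0
ship_id=503: weight_kg < 671 OR fragile < 1 → 0
ship_id=504: weight_kg < 671 OR fragile < 1 → 0
ship_id=505: weight_kg < 671 OR fragile < 1 → -1
ship_id=506: weight_kg < 671 OR fragile < 1 → 0
ship_id=507: weight_kg < 671 OR fragile < 1 → 0
ship_id=508: weight_kg < 671 OR fragile < 1 → 0
ship_id=509: weight_kg < 671 OR fragile < 1 → -1
ship_id=510: ELSE → -1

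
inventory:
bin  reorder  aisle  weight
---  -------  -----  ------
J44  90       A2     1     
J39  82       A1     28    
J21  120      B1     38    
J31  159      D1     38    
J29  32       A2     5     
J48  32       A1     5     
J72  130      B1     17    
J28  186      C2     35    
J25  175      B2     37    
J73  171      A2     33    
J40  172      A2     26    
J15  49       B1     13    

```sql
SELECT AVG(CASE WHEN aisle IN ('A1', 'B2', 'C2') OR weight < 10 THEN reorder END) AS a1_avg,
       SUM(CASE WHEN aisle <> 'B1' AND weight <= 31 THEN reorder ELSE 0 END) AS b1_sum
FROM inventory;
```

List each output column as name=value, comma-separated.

a1_avg=99.5, b1_sum=408

[a1_avg: aisle IN ('A1', 'B2', 'C2') OR weight < 10]
bin=J44: ✓ → 90
bin=J39: ✓ → 82
bin=J21: ✗
bin=J31: ✗
bin=J29: ✓ → 32
bin=J48: ✓ → 32
bin=J72: ✗
bin=J28: ✓ → 186
bin=J25: ✓ → 175
bin=J73: ✗
bin=J40: ✗
bin=J15: ✗
a1_avg = (90 + 82 + 32 + 32 + 186 + 175) / 6 = 99.5
—
[b1_sum: aisle <> 'B1' AND weight <= 31]
bin=J44: ✓ → 90
bin=J39: ✓ → 82
bin=J21: ✗
bin=J31: ✗
bin=J29: ✓ → 32
bin=J48: ✓ → 32
bin=J72: ✗
bin=J28: ✗
bin=J25: ✗
bin=J73: ✗
bin=J40: ✓ → 172
bin=J15: ✗
b1_sum = 90 + 82 + 32 + 32 + 172 = 408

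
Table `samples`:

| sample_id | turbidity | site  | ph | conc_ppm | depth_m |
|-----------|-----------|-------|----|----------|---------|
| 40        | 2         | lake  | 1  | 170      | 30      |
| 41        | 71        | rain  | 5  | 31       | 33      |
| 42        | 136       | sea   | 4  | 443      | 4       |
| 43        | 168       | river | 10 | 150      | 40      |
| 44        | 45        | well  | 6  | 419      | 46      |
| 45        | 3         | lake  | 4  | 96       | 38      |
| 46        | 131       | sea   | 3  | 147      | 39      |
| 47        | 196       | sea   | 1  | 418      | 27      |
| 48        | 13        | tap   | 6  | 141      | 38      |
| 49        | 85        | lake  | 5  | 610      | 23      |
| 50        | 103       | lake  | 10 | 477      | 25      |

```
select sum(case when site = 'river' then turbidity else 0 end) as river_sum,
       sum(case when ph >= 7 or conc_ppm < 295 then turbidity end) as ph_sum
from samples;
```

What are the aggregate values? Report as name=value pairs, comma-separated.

[river_sum: site = 'river']
sample_id=40: ✗
sample_id=41: ✗
sample_id=42: ✗
sample_id=43: ✓ → 168
sample_id=44: ✗
sample_id=45: ✗
sample_id=46: ✗
sample_id=47: ✗
sample_id=48: ✗
sample_id=49: ✗
sample_id=50: ✗
river_sum = 168
—
[ph_sum: ph >= 7 or conc_ppm < 295]
sample_id=40: ✓ → 2
sample_id=41: ✓ → 71
sample_id=42: ✗
sample_id=43: ✓ → 168
sample_id=44: ✗
sample_id=45: ✓ → 3
sample_id=46: ✓ → 131
sample_id=47: ✗
sample_id=48: ✓ → 13
sample_id=49: ✗
sample_id=50: ✓ → 103
ph_sum = 2 + 71 + 168 + 3 + 131 + 13 + 103 = 491

river_sum=168, ph_sum=491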